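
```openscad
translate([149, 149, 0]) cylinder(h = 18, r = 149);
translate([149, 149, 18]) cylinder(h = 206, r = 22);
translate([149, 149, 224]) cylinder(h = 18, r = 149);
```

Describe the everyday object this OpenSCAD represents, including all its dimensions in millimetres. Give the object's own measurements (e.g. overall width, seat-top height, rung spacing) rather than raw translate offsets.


A spool: two coaxial disc flanges of radius 149 mm and thickness 18 mm, joined by a core cylinder of radius 22 mm and height 206 mm. The lower flange rests on z = 0 and the three cylinders share a vertical axis.


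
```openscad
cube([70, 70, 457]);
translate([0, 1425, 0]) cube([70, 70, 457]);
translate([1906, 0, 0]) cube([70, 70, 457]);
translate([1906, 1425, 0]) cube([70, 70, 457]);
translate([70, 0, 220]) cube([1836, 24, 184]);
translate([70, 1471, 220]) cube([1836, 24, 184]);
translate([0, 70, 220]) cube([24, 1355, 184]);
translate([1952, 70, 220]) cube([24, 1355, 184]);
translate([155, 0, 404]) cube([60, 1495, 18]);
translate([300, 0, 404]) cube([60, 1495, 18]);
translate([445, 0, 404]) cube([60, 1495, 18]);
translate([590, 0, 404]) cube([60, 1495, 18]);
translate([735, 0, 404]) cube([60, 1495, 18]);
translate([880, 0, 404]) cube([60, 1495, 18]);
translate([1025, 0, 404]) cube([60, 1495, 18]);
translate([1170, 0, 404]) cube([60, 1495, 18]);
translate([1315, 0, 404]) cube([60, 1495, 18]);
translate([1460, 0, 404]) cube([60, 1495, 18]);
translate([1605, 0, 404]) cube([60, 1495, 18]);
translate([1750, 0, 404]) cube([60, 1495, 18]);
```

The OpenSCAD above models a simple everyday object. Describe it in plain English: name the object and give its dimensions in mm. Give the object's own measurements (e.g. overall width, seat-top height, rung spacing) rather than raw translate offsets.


A bed frame 1976 mm long (x) by 1495 mm wide (y). Four 70×70 mm corner posts, 457 mm tall, at the corners of the footprint. Four rails of 24 mm thickness and 184 mm height run between adjacent posts with their undersides at z = 220 mm, their outer faces flush with the outside of the frame (the two x-running rails run between the posts' inner faces; the two y-running rails run between the posts' inner faces). 12 slats, each 60 mm wide (x) and 18 mm thick, lie across the top of the two x-running rails, running the full 1495 mm width of the frame in y; along x they sit between the end posts with a 85 mm gap after the −x posts and between neighbouring slats, leaving 96 mm before the +x posts.


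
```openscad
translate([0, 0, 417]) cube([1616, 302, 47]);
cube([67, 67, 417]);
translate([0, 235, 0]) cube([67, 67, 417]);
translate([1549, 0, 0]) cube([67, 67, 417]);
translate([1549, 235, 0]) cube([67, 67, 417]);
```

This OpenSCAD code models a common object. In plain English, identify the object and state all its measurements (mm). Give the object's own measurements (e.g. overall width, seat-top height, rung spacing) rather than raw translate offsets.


A bench: a 1616×302 mm seat slab, 47 mm thick, top at z = 464 mm, on four 67×67 mm square legs flush with the seat corners and standing on z = 0.


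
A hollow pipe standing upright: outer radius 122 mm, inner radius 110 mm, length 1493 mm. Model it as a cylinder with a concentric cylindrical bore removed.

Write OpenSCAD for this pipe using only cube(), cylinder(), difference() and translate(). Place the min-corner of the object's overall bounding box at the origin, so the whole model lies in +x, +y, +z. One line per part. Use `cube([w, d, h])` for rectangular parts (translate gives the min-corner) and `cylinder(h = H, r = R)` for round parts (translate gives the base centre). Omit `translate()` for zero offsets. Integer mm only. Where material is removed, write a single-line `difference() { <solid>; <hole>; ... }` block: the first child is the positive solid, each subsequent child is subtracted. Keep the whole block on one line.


difference() { translate([122, 122, 0]) cylinder(h = 1493, r = 122); translate([122, 122, 0]) cylinder(h = 1493, r = 110); }


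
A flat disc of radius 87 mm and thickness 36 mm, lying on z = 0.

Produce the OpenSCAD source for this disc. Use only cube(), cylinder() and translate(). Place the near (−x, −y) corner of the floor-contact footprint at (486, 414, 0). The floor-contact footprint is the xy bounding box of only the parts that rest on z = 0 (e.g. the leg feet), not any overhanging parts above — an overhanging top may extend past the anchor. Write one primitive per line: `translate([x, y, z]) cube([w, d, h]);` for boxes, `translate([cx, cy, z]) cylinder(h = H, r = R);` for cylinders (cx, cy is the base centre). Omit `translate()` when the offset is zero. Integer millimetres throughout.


translate([573, 501, 0]) cylinder(h = 36, r = 87);


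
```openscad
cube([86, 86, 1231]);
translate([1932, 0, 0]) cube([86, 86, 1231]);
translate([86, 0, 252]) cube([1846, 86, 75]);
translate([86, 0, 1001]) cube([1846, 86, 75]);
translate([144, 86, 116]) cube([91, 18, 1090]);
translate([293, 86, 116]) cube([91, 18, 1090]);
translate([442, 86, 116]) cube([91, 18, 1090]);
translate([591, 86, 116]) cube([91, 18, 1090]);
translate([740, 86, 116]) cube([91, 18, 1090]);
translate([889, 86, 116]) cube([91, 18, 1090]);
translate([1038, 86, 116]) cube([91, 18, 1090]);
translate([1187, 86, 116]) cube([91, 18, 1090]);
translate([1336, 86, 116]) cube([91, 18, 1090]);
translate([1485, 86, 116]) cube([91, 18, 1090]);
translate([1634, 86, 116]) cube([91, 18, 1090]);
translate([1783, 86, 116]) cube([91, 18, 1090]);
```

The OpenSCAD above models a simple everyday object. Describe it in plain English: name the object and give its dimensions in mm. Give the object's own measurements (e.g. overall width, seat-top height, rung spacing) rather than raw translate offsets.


A fence section. Two 86×86 mm posts, 1231 mm tall, stand on the floor with a clear span of 1846 mm between their inner faces. Two horizontal rails of 86×75 mm section span the gap between the posts with their undersides at z = 252 mm and z = 1001 mm, flush with the posts' −y face. 12 pickets, each 91 mm wide, 18 mm thick and 1090 mm tall, are fixed to the +y face of the rails with their bottoms at z = 116 mm, spaced across the span with a 58 mm gap after the −x post and between neighbouring pickets and before the +x post.


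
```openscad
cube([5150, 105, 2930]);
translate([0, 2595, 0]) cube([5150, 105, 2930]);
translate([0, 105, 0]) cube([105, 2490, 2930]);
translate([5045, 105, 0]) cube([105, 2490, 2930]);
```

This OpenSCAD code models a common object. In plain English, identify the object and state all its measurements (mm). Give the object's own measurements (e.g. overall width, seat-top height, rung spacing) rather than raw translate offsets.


The wall frame of a small rectangular building: four walls, each 2930 mm tall and 105 mm thick, enclosing a footprint 5150 mm (x) by 2700 mm (y) outside-to-outside, with no floor or roof. The front and back walls (the −y and +y sides) span the full width; the two side walls fit between them.


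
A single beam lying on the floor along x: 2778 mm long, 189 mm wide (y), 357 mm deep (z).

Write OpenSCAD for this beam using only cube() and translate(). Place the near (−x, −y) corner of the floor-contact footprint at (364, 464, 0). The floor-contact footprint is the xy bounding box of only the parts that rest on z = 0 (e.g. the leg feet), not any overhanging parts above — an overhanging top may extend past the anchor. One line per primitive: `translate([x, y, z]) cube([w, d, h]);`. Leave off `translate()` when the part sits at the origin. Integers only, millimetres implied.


translate([364, 464, 0]) cube([2778, 189, 357]);


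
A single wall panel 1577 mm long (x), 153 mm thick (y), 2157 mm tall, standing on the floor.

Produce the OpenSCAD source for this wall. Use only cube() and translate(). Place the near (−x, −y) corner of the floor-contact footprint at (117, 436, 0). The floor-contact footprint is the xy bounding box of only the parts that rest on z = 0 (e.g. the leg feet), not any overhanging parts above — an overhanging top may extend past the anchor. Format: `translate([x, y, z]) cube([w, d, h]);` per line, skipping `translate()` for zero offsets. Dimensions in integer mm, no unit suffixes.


translate([117, 436, 0]) cube([1577, 153, 2157]);


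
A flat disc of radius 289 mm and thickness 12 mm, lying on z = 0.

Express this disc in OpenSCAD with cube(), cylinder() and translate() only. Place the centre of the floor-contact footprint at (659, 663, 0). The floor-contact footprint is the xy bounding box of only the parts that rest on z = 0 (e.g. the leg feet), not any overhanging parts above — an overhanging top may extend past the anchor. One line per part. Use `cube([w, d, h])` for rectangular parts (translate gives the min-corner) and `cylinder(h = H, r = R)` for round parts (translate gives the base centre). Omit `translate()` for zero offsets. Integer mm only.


translate([659, 663, 0]) cylinder(h = 12, r = 289);


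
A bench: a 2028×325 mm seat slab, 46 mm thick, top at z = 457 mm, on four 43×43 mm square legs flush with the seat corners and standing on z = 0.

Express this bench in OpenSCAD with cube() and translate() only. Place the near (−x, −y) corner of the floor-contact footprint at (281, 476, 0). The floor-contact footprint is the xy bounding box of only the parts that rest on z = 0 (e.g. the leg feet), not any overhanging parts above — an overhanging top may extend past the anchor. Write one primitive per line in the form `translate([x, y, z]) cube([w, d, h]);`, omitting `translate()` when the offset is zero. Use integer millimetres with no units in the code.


translate([281, 476, 411]) cube([2028, 325, 46]);
translate([281, 476, 0]) cube([43, 43, 411]);
translate([281, 758, 0]) cube([43, 43, 411]);
translate([2266, 476, 0]) cube([43, 43, 411]);
translate([2266, 758, 0]) cube([43, 43, 411]);


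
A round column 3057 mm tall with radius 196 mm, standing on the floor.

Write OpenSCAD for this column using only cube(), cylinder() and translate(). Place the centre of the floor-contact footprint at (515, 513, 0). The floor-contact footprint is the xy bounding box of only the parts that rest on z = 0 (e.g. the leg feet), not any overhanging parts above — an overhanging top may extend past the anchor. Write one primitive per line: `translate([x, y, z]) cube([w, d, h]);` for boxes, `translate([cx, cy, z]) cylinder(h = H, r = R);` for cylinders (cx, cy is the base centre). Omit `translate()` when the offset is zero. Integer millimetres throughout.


translate([515, 513, 0]) cylinder(h = 3057, r = 196);


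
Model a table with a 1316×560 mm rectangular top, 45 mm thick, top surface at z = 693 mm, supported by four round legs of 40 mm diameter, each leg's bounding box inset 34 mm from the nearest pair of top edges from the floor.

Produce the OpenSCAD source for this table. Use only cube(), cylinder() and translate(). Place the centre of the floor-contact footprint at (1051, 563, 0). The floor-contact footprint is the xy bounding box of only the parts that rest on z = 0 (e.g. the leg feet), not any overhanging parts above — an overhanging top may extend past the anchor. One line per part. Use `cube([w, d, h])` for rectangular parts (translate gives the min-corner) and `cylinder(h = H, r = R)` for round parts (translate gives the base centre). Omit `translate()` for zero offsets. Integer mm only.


translate([393, 283, 648]) cube([1316, 560, 45]);
translate([447, 337, 0]) cylinder(h = 648, r = 20);
translate([1655, 337, 0]) cylinder(h = 648, r = 20);
translate([447, 789, 0]) cylinder(h = 648, r = 20);
translate([1655, 789, 0]) cylinder(h = 648, r = 20);


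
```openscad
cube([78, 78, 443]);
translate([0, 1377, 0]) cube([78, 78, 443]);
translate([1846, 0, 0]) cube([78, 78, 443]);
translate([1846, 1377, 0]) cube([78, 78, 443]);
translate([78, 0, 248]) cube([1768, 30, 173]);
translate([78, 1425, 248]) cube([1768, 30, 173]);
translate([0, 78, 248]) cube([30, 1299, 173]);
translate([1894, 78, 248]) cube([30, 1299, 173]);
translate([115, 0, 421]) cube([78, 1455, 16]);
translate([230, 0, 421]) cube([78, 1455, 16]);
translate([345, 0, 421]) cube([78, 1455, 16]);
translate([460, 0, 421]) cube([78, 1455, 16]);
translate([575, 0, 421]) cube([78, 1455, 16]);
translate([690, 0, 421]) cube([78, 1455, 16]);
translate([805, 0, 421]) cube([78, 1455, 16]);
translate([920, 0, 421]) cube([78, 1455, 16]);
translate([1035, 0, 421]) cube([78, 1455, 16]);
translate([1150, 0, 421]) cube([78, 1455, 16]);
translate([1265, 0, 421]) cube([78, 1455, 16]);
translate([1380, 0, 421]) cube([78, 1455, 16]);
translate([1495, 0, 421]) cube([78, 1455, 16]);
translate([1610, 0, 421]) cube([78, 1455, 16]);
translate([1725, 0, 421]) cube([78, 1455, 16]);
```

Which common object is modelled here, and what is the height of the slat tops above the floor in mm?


A bed frame. The slat-top height is 437 mm.

Four posts, four rails, and a row of slats — a bed frame. Slats sit on the rails at z = 248 + 173 = 421; with slat thickness 16, the top is 437 mm.


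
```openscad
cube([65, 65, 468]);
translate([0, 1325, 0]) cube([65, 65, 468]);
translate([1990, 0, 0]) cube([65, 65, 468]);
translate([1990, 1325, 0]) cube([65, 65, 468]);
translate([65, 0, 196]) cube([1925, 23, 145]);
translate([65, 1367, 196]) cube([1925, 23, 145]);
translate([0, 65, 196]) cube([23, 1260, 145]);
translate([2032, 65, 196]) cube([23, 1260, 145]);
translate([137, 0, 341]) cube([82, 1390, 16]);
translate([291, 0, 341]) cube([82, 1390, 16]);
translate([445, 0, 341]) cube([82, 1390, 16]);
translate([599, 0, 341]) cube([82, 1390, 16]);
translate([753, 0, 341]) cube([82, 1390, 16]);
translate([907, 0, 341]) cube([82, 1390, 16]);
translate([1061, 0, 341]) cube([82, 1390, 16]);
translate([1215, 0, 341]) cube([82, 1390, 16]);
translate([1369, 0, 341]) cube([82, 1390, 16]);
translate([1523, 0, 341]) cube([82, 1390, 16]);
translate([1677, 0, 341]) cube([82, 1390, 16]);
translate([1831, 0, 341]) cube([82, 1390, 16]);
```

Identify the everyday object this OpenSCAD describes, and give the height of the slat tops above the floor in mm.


A bed frame. The slat-top height is 357 mm.

Four posts, four rails, and a row of slats — a bed frame. Slats sit on the rails at z = 196 + 145 = 341; with slat thickness 16, the top is 357 mm.


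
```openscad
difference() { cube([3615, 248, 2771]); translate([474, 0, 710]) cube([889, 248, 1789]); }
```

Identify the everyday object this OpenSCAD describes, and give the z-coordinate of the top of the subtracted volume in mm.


A wall with a window opening. The window head height is 2499 mm.

A wall with a rectangular opening subtracted — a window. Sill at z = 710, opening 1789 mm tall, so the head is at 710 + 1789 = 2499 mm.


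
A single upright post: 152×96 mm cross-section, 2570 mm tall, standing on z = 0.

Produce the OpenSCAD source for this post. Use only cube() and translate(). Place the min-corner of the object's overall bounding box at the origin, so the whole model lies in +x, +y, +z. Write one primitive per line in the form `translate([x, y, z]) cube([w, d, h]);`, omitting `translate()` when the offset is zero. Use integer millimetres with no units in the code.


cube([152, 96, 2570]);


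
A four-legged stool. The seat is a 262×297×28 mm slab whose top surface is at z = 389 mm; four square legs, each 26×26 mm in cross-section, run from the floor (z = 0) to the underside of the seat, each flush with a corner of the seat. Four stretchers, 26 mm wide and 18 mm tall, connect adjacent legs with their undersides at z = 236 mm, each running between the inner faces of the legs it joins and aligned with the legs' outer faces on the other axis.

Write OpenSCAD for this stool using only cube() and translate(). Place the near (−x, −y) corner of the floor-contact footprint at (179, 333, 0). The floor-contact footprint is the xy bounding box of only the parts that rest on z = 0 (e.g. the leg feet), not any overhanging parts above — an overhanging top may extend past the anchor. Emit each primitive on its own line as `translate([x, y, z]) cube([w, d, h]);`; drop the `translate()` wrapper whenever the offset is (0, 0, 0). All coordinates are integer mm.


translate([179, 333, 361]) cube([262, 297, 28]);
translate([179, 333, 0]) cube([26, 26, 361]);
translate([415, 333, 0]) cube([26, 26, 361]);
translate([179, 604, 0]) cube([26, 26, 361]);
translate([415, 604, 0]) cube([26, 26, 361]);
translate([205, 333, 236]) cube([210, 26, 18]);
translate([205, 604, 236]) cube([210, 26, 18]);
translate([179, 359, 236]) cube([26, 245, 18]);
translate([415, 359, 236]) cube([26, 245, 18]);


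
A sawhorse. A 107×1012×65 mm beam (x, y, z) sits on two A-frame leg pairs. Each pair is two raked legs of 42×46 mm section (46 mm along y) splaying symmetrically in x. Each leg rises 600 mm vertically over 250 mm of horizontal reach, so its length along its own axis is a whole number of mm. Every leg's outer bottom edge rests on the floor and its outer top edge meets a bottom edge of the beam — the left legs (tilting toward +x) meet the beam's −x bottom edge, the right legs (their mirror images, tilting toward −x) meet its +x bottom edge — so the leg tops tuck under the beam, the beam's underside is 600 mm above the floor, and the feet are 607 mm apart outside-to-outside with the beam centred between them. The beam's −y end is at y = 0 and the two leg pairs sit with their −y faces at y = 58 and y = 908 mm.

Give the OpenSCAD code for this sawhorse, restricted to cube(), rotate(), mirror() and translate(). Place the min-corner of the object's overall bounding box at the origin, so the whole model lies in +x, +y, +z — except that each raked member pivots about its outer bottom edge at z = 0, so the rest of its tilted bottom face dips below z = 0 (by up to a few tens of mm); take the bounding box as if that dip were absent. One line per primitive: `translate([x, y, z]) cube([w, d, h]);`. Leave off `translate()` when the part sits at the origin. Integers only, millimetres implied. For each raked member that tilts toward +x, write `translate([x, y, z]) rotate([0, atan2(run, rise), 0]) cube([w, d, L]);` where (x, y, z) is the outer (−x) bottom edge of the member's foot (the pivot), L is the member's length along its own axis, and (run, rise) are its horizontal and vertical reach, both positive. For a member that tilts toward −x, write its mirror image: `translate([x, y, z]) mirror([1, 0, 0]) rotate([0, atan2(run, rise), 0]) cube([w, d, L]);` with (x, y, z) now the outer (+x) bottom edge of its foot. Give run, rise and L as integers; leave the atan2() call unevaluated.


translate([250, 0, 600]) cube([107, 1012, 65]);
translate([0, 58, 0]) rotate([0, atan2(250, 600), 0]) cube([42, 46, 650]);
translate([607, 58, 0]) mirror([1, 0, 0]) rotate([0, atan2(250, 600), 0]) cube([42, 46, 650]);
translate([0, 908, 0]) rotate([0, atan2(250, 600), 0]) cube([42, 46, 650]);
translate([607, 908, 0]) mirror([1, 0, 0]) rotate([0, atan2(250, 600), 0]) cube([42, 46, 650]);


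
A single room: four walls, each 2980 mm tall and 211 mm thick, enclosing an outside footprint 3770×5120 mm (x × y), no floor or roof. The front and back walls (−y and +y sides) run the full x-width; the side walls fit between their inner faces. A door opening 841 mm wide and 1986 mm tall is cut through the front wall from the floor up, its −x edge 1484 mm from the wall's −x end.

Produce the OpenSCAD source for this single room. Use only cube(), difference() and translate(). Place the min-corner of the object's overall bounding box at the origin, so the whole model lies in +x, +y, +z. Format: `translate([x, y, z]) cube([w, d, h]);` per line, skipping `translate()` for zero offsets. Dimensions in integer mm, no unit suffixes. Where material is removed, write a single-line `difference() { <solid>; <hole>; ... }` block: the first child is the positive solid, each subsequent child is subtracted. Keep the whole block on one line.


difference() { cube([3770, 211, 2980]); translate([1484, 0, 0]) cube([841, 211, 1986]); }
translate([0, 4909, 0]) cube([3770, 211, 2980]);
translate([0, 211, 0]) cube([211, 4698, 2980]);
translate([3559, 211, 0]) cube([211, 4698, 2980]);


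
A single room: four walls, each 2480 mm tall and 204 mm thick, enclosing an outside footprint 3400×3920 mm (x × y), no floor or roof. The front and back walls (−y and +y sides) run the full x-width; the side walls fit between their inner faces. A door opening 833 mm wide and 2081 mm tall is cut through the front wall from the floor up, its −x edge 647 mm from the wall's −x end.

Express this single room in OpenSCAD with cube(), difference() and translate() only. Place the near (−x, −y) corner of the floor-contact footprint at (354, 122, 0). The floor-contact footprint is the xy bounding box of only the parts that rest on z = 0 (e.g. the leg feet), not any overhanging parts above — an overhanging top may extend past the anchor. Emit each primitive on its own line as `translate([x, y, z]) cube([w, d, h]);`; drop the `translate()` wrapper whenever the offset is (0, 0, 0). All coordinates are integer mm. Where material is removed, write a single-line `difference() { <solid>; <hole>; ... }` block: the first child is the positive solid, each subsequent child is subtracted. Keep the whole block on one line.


difference() { translate([354, 122, 0]) cube([3400, 204, 2480]); translate([1001, 122, 0]) cube([833, 204, 2081]); }
translate([354, 3838, 0]) cube([3400, 204, 2480]);
translate([354, 326, 0]) cube([204, 3512, 2480]);
translate([3550, 326, 0]) cube([204, 3512, 2480]);


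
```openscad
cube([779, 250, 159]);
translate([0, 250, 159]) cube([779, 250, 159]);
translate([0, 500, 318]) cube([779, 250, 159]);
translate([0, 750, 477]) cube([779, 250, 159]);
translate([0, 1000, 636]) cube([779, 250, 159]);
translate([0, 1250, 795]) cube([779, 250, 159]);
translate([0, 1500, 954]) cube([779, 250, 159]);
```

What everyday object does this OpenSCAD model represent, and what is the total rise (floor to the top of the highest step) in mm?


A staircase. The total rise is 1113 mm.

7 identical blocks, each offset up and back from the previous — a staircase. Each step is 159 mm tall and there are 7 of them, so the total rise is 7 × 159 = 1113 mm.


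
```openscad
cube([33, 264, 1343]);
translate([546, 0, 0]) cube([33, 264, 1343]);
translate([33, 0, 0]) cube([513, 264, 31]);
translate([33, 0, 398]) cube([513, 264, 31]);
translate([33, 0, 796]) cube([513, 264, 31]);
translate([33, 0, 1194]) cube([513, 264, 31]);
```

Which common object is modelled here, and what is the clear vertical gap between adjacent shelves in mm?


A bookshelf. The clear shelf gap is 367 mm.

Two tall side panels with 4 horizontal boards between them — a bookshelf. The first two shelf undersides are at z = 0 and z = 398; with shelf thickness 31, the clear gap is 398 − 0 − 31 = 367 mm.


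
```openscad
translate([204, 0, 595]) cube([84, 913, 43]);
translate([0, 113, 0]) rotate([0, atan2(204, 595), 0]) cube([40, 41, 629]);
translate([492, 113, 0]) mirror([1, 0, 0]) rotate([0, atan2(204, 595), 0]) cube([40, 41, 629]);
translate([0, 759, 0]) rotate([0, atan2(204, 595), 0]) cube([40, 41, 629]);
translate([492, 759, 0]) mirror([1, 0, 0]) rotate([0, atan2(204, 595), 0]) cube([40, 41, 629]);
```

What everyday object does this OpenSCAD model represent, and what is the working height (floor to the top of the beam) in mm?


A sawhorse. The overall height is 638 mm.

A beam across two mirrored pairs of raked legs — a sawhorse. The beam's underside is at z = 595 (matching the legs' vertical rise in atan2(204, 595)) and the beam is 43 mm tall, so its top is at 595 + 43 = 638 mm. The raked legs top out at the beam's underside, so that is the highest point.


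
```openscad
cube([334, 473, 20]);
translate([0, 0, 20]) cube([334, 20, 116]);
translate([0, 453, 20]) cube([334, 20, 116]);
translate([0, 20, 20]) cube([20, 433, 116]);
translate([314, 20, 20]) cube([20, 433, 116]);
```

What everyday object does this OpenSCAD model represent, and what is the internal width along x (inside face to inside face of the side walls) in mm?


An open box. The internal width is 294 mm.

A 334×473 base slab with four walls standing on it — an open box. The base is 334 mm wide and the walls are 20 mm thick, so the internal width is 334 − 2 × 20 = 294 mm.


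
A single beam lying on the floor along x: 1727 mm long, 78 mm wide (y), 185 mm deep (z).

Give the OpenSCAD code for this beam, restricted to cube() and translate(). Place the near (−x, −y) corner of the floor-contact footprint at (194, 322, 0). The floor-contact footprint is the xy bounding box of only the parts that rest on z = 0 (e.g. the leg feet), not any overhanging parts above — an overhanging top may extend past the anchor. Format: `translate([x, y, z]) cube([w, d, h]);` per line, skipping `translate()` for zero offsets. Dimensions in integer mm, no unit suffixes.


translate([194, 322, 0]) cube([1727, 78, 185]);


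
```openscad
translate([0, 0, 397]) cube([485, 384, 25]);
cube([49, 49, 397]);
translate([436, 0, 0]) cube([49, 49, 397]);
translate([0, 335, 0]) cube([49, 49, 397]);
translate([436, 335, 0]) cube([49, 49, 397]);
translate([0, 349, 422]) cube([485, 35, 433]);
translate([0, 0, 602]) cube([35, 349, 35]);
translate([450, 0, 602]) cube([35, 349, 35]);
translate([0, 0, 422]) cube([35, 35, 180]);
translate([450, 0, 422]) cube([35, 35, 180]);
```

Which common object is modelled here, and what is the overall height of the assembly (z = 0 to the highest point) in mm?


A chair. The overall height is 855 mm.

A slab on four corner posts with a tall panel at the back — a chair. The seat slab sits at z = 397 with thickness 25, and the 433 mm backrest starts at the seat top, so the overall height is 397 + 25 + 433 = 855 mm.


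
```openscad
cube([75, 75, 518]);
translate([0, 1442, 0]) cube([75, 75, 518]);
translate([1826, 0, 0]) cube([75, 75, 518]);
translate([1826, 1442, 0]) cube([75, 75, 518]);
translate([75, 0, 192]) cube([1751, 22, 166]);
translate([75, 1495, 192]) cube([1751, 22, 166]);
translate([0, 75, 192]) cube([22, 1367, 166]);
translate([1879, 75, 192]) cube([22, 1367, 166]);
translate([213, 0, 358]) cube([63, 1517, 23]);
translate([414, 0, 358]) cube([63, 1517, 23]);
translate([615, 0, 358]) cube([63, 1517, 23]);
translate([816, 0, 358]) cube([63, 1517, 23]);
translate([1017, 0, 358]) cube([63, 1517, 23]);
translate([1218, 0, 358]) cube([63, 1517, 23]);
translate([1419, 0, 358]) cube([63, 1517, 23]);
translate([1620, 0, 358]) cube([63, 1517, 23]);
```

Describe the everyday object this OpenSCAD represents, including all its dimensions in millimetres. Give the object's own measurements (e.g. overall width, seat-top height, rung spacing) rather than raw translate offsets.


A bed frame 1901 mm long (x) by 1517 mm wide (y). Four 75×75 mm corner posts, 518 mm tall, at the corners of the footprint. Four rails of 22 mm thickness and 166 mm height run between adjacent posts with their undersides at z = 192 mm, their outer faces flush with the outside of the frame (the two x-running rails run between the posts' inner faces; the two y-running rails run between the posts' inner faces). 8 slats, each 63 mm wide (x) and 23 mm thick, lie across the top of the two x-running rails, running the full 1517 mm width of the frame in y; along x they sit between the end posts with a 138 mm gap after the −x posts and between neighbouring slats, leaving 143 mm before the +x posts.


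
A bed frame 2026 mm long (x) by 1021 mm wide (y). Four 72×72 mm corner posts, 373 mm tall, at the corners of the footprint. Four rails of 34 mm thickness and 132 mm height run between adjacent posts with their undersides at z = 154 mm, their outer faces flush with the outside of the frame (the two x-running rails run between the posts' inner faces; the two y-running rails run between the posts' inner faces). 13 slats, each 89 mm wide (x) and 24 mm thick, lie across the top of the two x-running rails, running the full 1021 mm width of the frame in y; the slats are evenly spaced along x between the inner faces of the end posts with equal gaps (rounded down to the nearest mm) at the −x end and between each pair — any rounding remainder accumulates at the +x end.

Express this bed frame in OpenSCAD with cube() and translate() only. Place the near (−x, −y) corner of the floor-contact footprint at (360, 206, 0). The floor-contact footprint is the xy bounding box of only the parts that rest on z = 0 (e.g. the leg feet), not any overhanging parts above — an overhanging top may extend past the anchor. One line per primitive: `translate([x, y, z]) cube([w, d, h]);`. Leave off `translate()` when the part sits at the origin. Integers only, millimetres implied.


translate([360, 206, 0]) cube([72, 72, 373]);
translate([360, 1155, 0]) cube([72, 72, 373]);
translate([2314, 206, 0]) cube([72, 72, 373]);
translate([2314, 1155, 0]) cube([72, 72, 373]);
translate([432, 206, 154]) cube([1882, 34, 132]);
translate([432, 1193, 154]) cube([1882, 34, 132]);
translate([360, 278, 154]) cube([34, 877, 132]);
translate([2352, 278, 154]) cube([34, 877, 132]);
translate([483, 206, 286]) cube([89, 1021, 24]);
translate([623, 206, 286]) cube([89, 1021, 24]);
translate([763, 206, 286]) cube([89, 1021, 24]);
translate([903, 206, 286]) cube([89, 1021, 24]);
translate([1043, 206, 286]) cube([89, 1021, 24]);
translate([1183, 206, 286]) cube([89, 1021, 24]);
translate([1323, 206, 286]) cube([89, 1021, 24]);
translate([1463, 206, 286]) cube([89, 1021, 24]);
translate([1603, 206, 286]) cube([89, 1021, 24]);
translate([1743, 206, 286]) cube([89, 1021, 24]);
translate([1883, 206, 286]) cube([89, 1021, 24]);
translate([2023, 206, 286]) cube([89, 1021, 24]);
translate([2163, 206, 286]) cube([89, 1021, 24]);


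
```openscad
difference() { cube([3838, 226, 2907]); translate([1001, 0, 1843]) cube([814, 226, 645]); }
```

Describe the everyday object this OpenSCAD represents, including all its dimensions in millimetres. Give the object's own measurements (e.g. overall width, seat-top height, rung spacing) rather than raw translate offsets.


A wall 3838 mm long (x), 226 mm thick (y), 2907 mm tall, with a rectangular window opening cut through it. The opening is 814 mm wide and 645 mm tall; its sill is at z = 1843 mm and its near (−x) edge is 1001 mm from the wall's −x end. The opening passes through the full wall thickness.


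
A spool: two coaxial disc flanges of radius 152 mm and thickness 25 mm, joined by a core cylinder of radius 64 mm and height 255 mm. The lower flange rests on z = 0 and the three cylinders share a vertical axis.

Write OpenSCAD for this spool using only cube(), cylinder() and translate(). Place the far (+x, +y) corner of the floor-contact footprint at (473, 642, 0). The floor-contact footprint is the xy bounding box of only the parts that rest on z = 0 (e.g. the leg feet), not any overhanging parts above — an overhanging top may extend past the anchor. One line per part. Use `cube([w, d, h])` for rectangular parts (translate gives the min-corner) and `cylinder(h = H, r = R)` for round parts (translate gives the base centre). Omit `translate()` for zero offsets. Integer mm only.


translate([321, 490, 0]) cylinder(h = 25, r = 152);
translate([321, 490, 25]) cylinder(h = 255, r = 64);
translate([321, 490, 280]) cylinder(h = 25, r = 152);


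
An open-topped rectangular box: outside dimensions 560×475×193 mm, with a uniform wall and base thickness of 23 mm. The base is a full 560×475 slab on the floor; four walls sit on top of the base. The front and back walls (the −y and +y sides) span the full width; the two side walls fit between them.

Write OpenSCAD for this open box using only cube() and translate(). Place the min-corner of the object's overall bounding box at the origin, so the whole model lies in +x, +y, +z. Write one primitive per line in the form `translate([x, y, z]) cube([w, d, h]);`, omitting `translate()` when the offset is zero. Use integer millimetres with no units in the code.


cube([560, 475, 23]);
translate([0, 0, 23]) cube([560, 23, 170]);
translate([0, 452, 23]) cube([560, 23, 170]);
translate([0, 23, 23]) cube([23, 429, 170]);
translate([537, 23, 23]) cube([23, 429, 170]);


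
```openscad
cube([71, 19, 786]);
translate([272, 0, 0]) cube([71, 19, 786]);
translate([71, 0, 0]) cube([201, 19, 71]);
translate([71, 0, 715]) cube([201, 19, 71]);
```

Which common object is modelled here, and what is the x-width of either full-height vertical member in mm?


A picture frame. The border width is 71 mm.

Four thin pieces enclosing a rectangular opening — a picture frame. The two full-height stiles are 786 mm tall; the top rail sits at z = 715 and is 71 mm tall, so the border above the opening is 786 − 715 = 71 mm, matching the stile x-width.


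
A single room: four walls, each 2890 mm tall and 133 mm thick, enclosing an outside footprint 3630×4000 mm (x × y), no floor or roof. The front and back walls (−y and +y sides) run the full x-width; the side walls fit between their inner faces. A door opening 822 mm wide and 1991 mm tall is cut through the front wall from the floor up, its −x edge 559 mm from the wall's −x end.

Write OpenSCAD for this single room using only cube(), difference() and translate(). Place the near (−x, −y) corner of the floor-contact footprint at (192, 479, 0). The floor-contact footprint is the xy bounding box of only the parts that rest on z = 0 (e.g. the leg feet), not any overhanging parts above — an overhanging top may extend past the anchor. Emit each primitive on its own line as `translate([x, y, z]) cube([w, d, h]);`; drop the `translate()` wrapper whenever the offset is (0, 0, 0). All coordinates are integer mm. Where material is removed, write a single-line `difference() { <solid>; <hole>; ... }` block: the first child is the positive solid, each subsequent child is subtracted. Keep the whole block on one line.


difference() { translate([192, 479, 0]) cube([3630, 133, 2890]); translate([751, 479, 0]) cube([822, 133, 1991]); }
translate([192, 4346, 0]) cube([3630, 133, 2890]);
translate([192, 612, 0]) cube([133, 3734, 2890]);
translate([3689, 612, 0]) cube([133, 3734, 2890]);


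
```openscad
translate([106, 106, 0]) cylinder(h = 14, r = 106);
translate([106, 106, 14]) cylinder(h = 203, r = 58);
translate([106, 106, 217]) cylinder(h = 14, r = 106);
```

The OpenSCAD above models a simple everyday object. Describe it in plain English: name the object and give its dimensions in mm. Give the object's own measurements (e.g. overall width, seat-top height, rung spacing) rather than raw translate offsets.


A spool: two coaxial disc flanges of radius 106 mm and thickness 14 mm, joined by a core cylinder of radius 58 mm and height 203 mm. The lower flange rests on z = 0 and the three cylinders share a vertical axis.


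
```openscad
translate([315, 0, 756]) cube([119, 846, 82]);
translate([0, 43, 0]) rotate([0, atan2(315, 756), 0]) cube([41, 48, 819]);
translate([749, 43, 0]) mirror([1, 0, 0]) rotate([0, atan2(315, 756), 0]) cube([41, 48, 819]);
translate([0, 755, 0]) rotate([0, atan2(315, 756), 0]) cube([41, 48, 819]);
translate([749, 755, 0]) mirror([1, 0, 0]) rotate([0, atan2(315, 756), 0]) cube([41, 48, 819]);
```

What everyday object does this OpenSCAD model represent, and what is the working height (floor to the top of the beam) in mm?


A sawhorse. The overall height is 838 mm.

A beam across two mirrored pairs of raked legs — a sawhorse. The beam's underside is at z = 756 (matching the legs' vertical rise in atan2(315, 756)) and the beam is 82 mm tall, so its top is at 756 + 82 = 838 mm. The raked legs top out at the beam's underside, so that is the highest point.


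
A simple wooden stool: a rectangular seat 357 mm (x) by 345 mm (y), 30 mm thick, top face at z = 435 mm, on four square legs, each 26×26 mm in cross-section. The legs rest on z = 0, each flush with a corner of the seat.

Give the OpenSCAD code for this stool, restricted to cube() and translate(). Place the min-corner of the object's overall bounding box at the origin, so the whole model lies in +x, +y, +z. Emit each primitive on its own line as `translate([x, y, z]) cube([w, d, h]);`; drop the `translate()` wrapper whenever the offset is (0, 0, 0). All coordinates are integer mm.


translate([0, 0, 405]) cube([357, 345, 30]);
cube([26, 26, 405]);
translate([331, 0, 0]) cube([26, 26, 405]);
translate([0, 319, 0]) cube([26, 26, 405]);
translate([331, 319, 0]) cube([26, 26, 405]);


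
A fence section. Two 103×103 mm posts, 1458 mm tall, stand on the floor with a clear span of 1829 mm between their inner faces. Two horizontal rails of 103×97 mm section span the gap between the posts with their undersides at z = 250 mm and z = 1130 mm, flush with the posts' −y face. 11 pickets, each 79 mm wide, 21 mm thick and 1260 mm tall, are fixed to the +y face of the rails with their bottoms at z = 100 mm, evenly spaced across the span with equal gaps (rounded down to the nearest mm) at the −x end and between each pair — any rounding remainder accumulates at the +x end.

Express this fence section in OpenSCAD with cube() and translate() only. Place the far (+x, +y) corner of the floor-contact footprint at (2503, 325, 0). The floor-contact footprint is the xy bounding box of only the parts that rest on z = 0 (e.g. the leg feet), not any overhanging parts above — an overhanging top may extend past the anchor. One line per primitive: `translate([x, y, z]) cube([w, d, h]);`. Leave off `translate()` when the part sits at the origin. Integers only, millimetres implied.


translate([468, 222, 0]) cube([103, 103, 1458]);
translate([2400, 222, 0]) cube([103, 103, 1458]);
translate([571, 222, 250]) cube([1829, 103, 97]);
translate([571, 222, 1130]) cube([1829, 103, 97]);
translate([651, 325, 100]) cube([79, 21, 1260]);
translate([810, 325, 100]) cube([79, 21, 1260]);
translate([969, 325, 100]) cube([79, 21, 1260]);
translate([1128, 325, 100]) cube([79, 21, 1260]);
translate([1287, 325, 100]) cube([79, 21, 1260]);
translate([1446, 325, 100]) cube([79, 21, 1260]);
translate([1605, 325, 100]) cube([79, 21, 1260]);
translate([1764, 325, 100]) cube([79, 21, 1260]);
translate([1923, 325, 100]) cube([79, 21, 1260]);
translate([2082, 325, 100]) cube([79, 21, 1260]);
translate([2241, 325, 100]) cube([79, 21, 1260]);


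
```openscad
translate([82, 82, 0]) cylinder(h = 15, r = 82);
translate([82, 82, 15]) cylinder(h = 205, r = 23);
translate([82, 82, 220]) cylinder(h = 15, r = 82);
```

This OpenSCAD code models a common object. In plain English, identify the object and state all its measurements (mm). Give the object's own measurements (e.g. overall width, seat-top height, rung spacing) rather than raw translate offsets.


A spool: two coaxial disc flanges of radius 82 mm and thickness 15 mm, joined by a core cylinder of radius 23 mm and height 205 mm. The lower flange rests on z = 0 and the three cylinders share a vertical axis.


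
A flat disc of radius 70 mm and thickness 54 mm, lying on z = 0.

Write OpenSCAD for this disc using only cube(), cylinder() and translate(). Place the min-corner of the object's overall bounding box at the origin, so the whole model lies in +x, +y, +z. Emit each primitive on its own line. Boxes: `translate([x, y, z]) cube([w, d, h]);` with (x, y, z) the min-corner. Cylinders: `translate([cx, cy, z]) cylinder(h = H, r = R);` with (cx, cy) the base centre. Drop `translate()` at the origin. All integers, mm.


translate([70, 70, 0]) cylinder(h = 54, r = 70);


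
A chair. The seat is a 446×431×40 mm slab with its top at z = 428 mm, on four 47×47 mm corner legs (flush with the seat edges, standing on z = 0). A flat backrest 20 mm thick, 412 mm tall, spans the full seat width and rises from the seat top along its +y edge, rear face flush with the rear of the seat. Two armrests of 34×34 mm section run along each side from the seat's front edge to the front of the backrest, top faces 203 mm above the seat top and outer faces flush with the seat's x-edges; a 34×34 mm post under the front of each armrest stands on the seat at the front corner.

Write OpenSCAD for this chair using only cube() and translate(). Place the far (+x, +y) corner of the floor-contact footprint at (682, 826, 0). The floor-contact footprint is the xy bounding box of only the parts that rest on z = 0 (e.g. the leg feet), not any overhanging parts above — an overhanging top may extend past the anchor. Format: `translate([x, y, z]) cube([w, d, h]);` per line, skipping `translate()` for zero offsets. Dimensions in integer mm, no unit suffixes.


translate([236, 395, 388]) cube([446, 431, 40]);
translate([236, 395, 0]) cube([47, 47, 388]);
translate([635, 395, 0]) cube([47, 47, 388]);
translate([236, 779, 0]) cube([47, 47, 388]);
translate([635, 779, 0]) cube([47, 47, 388]);
translate([236, 806, 428]) cube([446, 20, 412]);
translate([236, 395, 597]) cube([34, 411, 34]);
translate([648, 395, 597]) cube([34, 411, 34]);
translate([236, 395, 428]) cube([34, 34, 169]);
translate([648, 395, 428]) cube([34, 34, 169]);
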